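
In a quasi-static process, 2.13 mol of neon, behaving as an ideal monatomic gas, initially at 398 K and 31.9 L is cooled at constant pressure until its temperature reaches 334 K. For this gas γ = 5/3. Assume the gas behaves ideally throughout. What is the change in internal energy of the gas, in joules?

P₁ = nRT₁/V₁ = 2.13×8.314×398/31.9 = 221 kPa.
Isobaric: P stays 221 kPa; V/T = const ⇒ T₂ = 334 K, V₂ = 26.8 L.
For an ideal gas ΔU = nCvΔT with Cv = (3/2)R = 12.5 J/(mol·K).
ΔU = 2.13×12.5×(334−398) = -1700 J.

-1700 J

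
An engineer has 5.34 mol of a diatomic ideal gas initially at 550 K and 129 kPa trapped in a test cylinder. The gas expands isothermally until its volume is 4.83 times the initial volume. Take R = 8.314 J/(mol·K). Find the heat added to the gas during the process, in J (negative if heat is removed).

V₁ = nRT₁/P₁ = 5.34×8.314×550/129 = 189 L.
Isothermal: T stays 550 K; PV = const ⇒ V₂ = 914 L, P₂ = 26.7 kPa.
ΔU = 0 (ideal gas, T constant).
W = nRT ln(V₂/V₁) = 5.34×8.314×550×ln(4.83) = 38500 J.
Q = ΔU + W = 38500 J.

38500 J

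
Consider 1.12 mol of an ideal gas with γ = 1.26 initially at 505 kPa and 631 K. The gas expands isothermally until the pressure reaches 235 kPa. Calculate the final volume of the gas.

25.0 L

V₁ = nRT₁/P₁ = 1.12×8.314×631/505 = 11.6 L.
Isothermal: T stays 631 K; PV = const ⇒ V₂ = 25.0 L, P₂ = 235 kPa.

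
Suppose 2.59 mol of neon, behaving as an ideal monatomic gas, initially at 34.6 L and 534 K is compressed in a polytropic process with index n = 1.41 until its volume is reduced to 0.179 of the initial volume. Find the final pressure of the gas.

3760 kPa

P₁ = nRT₁/V₁ = 2.59×8.314×534/34.6 = 332 kPa.
Polytropic n=1.41: T₂ = T₁(V₁/V₂)^(n−1) = 534×(5.59)^0.41 = 1080 K; P₂ = P₁(V₁/V₂)^n = 3760 kPa.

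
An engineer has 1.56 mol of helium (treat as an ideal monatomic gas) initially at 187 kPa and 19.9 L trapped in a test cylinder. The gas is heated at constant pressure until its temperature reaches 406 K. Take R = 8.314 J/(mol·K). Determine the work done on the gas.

-1540 J

T₁ = P₁V₁/(nR) = 187×19.9/(1.56×8.314) = 287 K.
Isobaric: P stays 187 kPa; V/T = const ⇒ T₂ = 406 K, V₂ = 28.2 L.
W = PΔV = 187×(28.2−19.9) kPa·L = 1540 J.
Work done on the gas = −W_by = -1540 J.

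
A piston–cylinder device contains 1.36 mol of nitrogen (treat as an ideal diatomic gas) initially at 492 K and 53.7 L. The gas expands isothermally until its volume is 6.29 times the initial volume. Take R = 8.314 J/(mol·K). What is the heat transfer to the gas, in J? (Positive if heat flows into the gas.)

10200 J

P₁ = nRT₁/V₁ = 1.36×8.314×492/53.7 = 104 kPa.
Isothermal: T stays 492 K; PV = const ⇒ V₂ = 338 L, P₂ = 16.5 kPa.
ΔU = 0 (ideal gas, T constant).
W = nRT ln(V₂/V₁) = 1.36×8.314×492×ln(6.29) = 10200 J.
Q = ΔU + W = 10200 J.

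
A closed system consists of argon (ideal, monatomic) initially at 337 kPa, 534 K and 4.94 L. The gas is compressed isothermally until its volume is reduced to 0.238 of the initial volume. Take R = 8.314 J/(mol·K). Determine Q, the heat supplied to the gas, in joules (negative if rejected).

-2390 J

n = P₁V₁/(RT₁) = 337×4.94/(8.314×534) = 0.375 mol.
Isothermal: T stays 534 K; PV = const ⇒ V₂ = 1.18 L, P₂ = 1420 kPa.
ΔU = 0 (ideal gas, T constant).
W = nRT ln(V₂/V₁) = 0.375×8.314×534×ln(0.238) = -2390 J.
Q = ΔU + W = -2390 J.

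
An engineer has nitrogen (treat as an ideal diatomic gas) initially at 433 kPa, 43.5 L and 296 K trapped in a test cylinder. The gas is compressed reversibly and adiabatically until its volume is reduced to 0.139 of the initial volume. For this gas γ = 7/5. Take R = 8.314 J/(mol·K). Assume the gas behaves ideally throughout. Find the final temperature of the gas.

Adiabatic: TV^(γ−1) = const ⇒ T₂ = 296×(7.19)^0.400 = 652 K; PV^γ = const ⇒ P₂ = 6860 kPa.

652 K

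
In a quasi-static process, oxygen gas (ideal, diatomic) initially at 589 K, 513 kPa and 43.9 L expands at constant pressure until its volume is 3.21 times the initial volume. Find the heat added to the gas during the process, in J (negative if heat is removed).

174000 J

n = P₁V₁/(RT₁) = 513×43.9/(8.314×589) = 4.60 mol.
Isobaric: P stays 513 kPa; V/T = const ⇒ T₂ = 1890 K, V₂ = 141 L.
W = PΔV = 513×(141−43.9) kPa·L = 49800 J.
ΔU = nCvΔT = 4.60×20.8×(1890−589) = 124000 J.
Q = ΔU + W = nCpΔT = 174000 J.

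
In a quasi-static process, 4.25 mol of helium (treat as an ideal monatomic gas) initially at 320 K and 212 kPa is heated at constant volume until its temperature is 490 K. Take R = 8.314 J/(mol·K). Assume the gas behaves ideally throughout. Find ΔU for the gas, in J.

9010 J

V₁ = nRT₁/P₁ = 4.25×8.314×320/212 = 53.3 L.
Isochoric: V stays 53.3 L; P/T = const ⇒ T₂ = 490 K, P₂ = 325 kPa.
For an ideal gas ΔU = nCvΔT with Cv = (3/2)R = 12.5 J/(mol·K).
ΔU = 4.25×12.5×(490−320) = 9010 J.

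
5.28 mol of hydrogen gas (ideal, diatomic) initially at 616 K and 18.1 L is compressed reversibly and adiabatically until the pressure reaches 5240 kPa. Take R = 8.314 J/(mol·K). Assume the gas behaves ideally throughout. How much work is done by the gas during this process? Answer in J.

-29200 J

P₁ = nRT₁/V₁ = 5.28×8.314×616/18.1 = 1490 kPa.
Adiabatic: T₂/T₁ = (P₂/P₁)^((γ−1)/γ) ⇒ T₂ = 616×(3.51)^0.286 = 882 K; V₂ = 7.39 L.
ΔU = nCvΔT = 5.28×20.8×(882−616) = 29200 J.
Q = 0 for an adiabatic process, so W = −ΔU = -29200 J.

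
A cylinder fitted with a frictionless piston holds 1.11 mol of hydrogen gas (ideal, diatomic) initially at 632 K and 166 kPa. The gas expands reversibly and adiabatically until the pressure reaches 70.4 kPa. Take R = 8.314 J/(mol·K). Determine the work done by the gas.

V₁ = nRT₁/P₁ = 1.11×8.314×632/166 = 35.1 L.
Adiabatic: T₂/T₁ = (P₂/P₁)^((γ−1)/γ) ⇒ T₂ = 632×(0.424)^0.286 = 495 K; V₂ = 64.8 L.
ΔU = nCvΔT = 1.11×20.8×(495−632) = -3170 J.
Q = 0 for an adiabatic process, so W = −ΔU = 3170 J.

3170 J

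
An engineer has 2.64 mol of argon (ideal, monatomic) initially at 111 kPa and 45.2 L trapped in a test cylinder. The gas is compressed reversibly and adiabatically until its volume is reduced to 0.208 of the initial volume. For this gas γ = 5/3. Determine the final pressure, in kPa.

1520 kPa

T₁ = P₁V₁/(nR) = 111×45.2/(2.64×8.314) = 229 K.
Adiabatic: TV^(γ−1) = const ⇒ T₂ = 229×(4.81)^0.667 = 651 K; PV^γ = const ⇒ P₂ = 1520 kPa.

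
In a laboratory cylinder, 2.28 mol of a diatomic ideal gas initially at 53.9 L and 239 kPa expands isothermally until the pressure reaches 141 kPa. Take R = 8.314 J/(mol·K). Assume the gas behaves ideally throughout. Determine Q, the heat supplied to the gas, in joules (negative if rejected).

6800 J

T₁ = P₁V₁/(nR) = 239×53.9/(2.28×8.314) = 680 K.
Isothermal: T stays 680 K; PV = const ⇒ V₂ = 91.4 L, P₂ = 141 kPa.
ΔU = 0 (ideal gas, T constant).
W = nRT ln(V₂/V₁) = 2.28×8.314×680×ln(1.70) = 6800 J.
Q = ΔU + W = 6800 J.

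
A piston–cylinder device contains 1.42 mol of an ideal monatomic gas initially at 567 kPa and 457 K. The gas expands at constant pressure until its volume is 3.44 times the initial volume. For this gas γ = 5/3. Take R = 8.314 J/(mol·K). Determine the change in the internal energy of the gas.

19700 J

V₁ = nRT₁/P₁ = 1.42×8.314×457/567 = 9.52 L.
Isobaric: P stays 567 kPa; V/T = const ⇒ T₂ = 1570 K, V₂ = 32.7 L.
For an ideal gas ΔU = nCvΔT with Cv = (3/2)R = 12.5 J/(mol·K).
ΔU = 1.42×12.5×(1570−457) = 19700 J.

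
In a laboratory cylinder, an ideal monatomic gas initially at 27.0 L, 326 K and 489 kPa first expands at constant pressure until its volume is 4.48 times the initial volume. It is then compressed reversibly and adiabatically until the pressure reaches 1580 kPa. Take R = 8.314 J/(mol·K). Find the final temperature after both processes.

2330 K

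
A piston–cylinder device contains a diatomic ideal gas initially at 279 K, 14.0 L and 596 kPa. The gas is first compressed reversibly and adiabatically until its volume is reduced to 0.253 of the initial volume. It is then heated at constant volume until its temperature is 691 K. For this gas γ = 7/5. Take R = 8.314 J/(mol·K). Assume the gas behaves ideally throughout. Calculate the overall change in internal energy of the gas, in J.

30800 J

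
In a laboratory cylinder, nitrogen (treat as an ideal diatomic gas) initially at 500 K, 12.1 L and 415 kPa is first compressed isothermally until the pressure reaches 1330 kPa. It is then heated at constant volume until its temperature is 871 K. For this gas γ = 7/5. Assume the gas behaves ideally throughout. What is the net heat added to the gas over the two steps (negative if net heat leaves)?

3470 J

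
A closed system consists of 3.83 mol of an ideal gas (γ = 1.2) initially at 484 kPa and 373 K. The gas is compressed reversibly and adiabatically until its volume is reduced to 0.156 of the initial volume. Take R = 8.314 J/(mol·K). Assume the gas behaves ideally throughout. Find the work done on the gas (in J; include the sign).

V₁ = nRT₁/P₁ = 3.83×8.314×373/484 = 24.5 L.
Adiabatic: TV^(γ−1) = const ⇒ T₂ = 373×(6.41)^0.200 = 541 K; PV^γ = const ⇒ P₂ = 4500 kPa.
ΔU = nCvΔT = 3.83×41.6×(541−373) = 26700 J.
Q = 0 for an adiabatic process, so W = −ΔU = -26700 J.
Work done on the gas = −W_by = 26700 J.

26700 J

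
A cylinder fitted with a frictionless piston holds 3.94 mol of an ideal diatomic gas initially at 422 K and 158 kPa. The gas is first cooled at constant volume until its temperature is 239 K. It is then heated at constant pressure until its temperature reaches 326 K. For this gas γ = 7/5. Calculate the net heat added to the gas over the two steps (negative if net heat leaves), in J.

-5010 J

V₁ = nRT₁/P₁ = 3.94×8.314×422/158 = 87.5 L.
Step 1 — Isochoric: V stays 87.5 L; P/T = const ⇒ T₂ = 239 K, P₂ = 89.5 kPa.
W = 0 (no volume change).
ΔU = nCvΔT = 3.94×20.8×(239−422) = -15000 J.
Q = ΔU = -15000 J.
State after step 1: P = 89.5 kPa, V = 87.5 L, T = 239 K.
Step 2 — Isobaric: P stays 89.5 kPa; V/T = const ⇒ T₂ = 326 K, V₂ = 119 L.
W = PΔV = 89.5×(119−87.5) kPa·L = 2850 J.
ΔU = nCvΔT = 3.94×20.8×(326−239) = 7120 J.
Q = ΔU + W = nCpΔT = 9970 J.
Net over both steps: W = 2850 J, Q = -5010 J, ΔU = -7860 J.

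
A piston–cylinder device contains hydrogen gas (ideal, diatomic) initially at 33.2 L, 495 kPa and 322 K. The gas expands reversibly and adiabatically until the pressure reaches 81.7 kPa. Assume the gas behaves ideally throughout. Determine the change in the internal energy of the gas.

-16500 J

n = P₁V₁/(RT₁) = 495×33.2/(8.314×322) = 6.14 mol.
Adiabatic: T₂/T₁ = (P₂/P₁)^((γ−1)/γ) ⇒ T₂ = 322×(0.165)^0.286 = 192 K; V₂ = 120 L.
For an ideal gas ΔU = nCvΔT with Cv = (5/2)R = 20.8 J/(mol·K).
ΔU = 6.14×20.8×(192−322) = -16500 J.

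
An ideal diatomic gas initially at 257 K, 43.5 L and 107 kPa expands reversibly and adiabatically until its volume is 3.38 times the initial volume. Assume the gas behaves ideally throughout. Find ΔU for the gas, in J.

-4490 J

n = P₁V₁/(RT₁) = 107×43.5/(8.314×257) = 2.18 mol.
Adiabatic: TV^(γ−1) = const ⇒ T₂ = 257×(0.296)^0.400 = 158 K; PV^γ = const ⇒ P₂ = 19.4 kPa.
For an ideal gas ΔU = nCvΔT with Cv = (5/2)R = 20.8 J/(mol·K).
ΔU = 2.18×20.8×(158−257) = -4490 J.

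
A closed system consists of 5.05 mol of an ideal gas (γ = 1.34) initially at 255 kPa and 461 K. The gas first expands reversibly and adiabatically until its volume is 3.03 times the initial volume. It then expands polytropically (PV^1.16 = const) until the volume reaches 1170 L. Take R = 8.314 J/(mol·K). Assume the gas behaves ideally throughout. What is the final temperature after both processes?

V₁ = nRT₁/P₁ = 5.05×8.314×461/255 = 75.9 L.
Step 1 — Adiabatic: TV^(γ−1) = const ⇒ T₂ = 461×(0.330)^0.340 = 316 K; PV^γ = const ⇒ P₂ = 57.7 kPa.
ΔU = nCvΔT = 5.05×24.5×(316−461) = -17900 J.
Q = 0 for an adiabatic process, so W = −ΔU = 17900 J.
State after step 1: P = 57.7 kPa, V = 230 L, T = 316 K.
Step 2 — Polytropic n=1.16: T₂ = T₁(V₁/V₂)^(n−1) = 316×(0.197)^0.16 = 244 K; P₂ = P₁(V₁/V₂)^n = 8.75 kPa.
W = (P₁V₁−P₂V₂)/(n−1) = (57.7×230−8.75×1170)/0.16 = 19000 J.
ΔU = nCvΔT = 5.05×24.5×(244−316) = -8950 J.
Q = ΔU + W = 10100 J.
Net over both steps: W = 36900 J, Q = 10100 J, ΔU = -26800 J.

244 K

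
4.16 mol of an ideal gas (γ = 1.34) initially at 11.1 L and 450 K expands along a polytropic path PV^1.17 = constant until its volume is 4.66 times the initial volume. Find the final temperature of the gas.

346 K

P₁ = nRT₁/V₁ = 4.16×8.314×450/11.1 = 1400 kPa.
Polytropic n=1.17: T₂ = T₁(V₁/V₂)^(n−1) = 450×(0.215)^0.17 = 346 K; P₂ = P₁(V₁/V₂)^n = 232 kPa.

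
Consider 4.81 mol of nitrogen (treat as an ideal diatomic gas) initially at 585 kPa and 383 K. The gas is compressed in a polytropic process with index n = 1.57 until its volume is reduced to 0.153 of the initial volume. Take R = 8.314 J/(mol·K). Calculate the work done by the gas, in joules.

-51500 J

V₁ = nRT₁/P₁ = 4.81×8.314×383/585 = 26.2 L.
Polytropic n=1.57: T₂ = T₁(V₁/V₂)^(n−1) = 383×(6.54)^0.57 = 1120 K; P₂ = P₁(V₁/V₂)^n = 11100 kPa.
W = (P₁V₁−P₂V₂)/(n−1) = (585×26.2−11100×4.01)/0.57 = -51500 J.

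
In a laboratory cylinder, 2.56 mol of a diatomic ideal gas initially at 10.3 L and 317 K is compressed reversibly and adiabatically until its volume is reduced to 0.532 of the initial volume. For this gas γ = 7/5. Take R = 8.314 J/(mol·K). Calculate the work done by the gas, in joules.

P₁ = nRT₁/V₁ = 2.56×8.314×317/10.3 = 655 kPa.
Adiabatic: TV^(γ−1) = const ⇒ T₂ = 317×(1.88)^0.400 = 408 K; PV^γ = const ⇒ P₂ = 1580 kPa.
ΔU = nCvΔT = 2.56×20.8×(408−317) = 4840 J.
Q = 0 for an adiabatic process, so W = −ΔU = -4840 J.

-4840 J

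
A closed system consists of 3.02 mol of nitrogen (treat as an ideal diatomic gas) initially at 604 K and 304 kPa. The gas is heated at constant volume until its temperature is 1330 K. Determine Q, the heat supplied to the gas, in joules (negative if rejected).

45600 J

V₁ = nRT₁/P₁ = 3.02×8.314×604/304 = 49.9 L.
Isochoric: V stays 49.9 L; P/T = const ⇒ T₂ = 1330 K, P₂ = 669 kPa.
W = 0 (no volume change).
ΔU = nCvΔT = 3.02×20.8×(1330−604) = 45600 J.
Q = ΔU = 45600 J.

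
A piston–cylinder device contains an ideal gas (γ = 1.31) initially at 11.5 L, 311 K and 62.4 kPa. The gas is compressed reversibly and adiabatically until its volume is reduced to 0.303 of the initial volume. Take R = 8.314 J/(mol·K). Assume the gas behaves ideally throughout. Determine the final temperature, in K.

450 K

Adiabatic: TV^(γ−1) = const ⇒ T₂ = 311×(3.30)^0.310 = 450 K; PV^γ = const ⇒ P₂ = 298 kPa.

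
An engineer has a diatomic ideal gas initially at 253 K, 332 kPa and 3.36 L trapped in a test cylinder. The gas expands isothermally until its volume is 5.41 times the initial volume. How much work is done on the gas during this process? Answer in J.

-1880 J

n = P₁V₁/(RT₁) = 332×3.36/(8.314×253) = 0.530 mol.
Isothermal: T stays 253 K; PV = const ⇒ V₂ = 18.2 L, P₂ = 61.4 kPa.
W = nRT ln(V₂/V₁) = 0.530×8.314×253×ln(5.41) = 1880 J.
Work done on the gas = −W_by = -1880 J.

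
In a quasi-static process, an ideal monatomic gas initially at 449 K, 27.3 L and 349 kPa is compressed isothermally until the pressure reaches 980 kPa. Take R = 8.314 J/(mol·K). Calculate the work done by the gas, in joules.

n = P₁V₁/(RT₁) = 349×27.3/(8.314×449) = 2.55 mol.
Isothermal: T stays 449 K; PV = const ⇒ V₂ = 9.72 L, P₂ = 980 kPa.
W = nRT ln(V₂/V₁) = 2.55×8.314×449×ln(0.356) = -9840 J.

-9840 J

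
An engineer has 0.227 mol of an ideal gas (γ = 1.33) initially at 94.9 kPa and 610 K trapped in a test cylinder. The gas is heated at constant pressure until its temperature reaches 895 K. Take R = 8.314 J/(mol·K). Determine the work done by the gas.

538 J

V₁ = nRT₁/P₁ = 0.227×8.314×610/94.9 = 12.1 L.
Isobaric: P stays 94.9 kPa; V/T = const ⇒ T₂ = 895 K, V₂ = 17.8 L.
W = PΔV = 94.9×(17.8−12.1) kPa·L = 538 J.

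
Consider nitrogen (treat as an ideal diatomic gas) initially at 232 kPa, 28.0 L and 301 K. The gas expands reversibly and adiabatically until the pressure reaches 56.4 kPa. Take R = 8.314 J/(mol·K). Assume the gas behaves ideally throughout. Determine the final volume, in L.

Adiabatic: T₂/T₁ = (P₂/P₁)^((γ−1)/γ) ⇒ T₂ = 301×(0.243)^0.286 = 201 K; V₂ = 76.9 L.

76.9 L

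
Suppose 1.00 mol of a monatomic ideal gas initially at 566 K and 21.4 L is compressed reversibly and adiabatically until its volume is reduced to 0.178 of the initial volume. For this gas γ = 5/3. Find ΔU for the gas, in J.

15200 J

P₁ = nRT₁/V₁ = 1.00×8.314×566/21.4 = 220 kPa.
Adiabatic: TV^(γ−1) = const ⇒ T₂ = 566×(5.62)^0.667 = 1790 K; PV^γ = const ⇒ P₂ = 3900 kPa.
For an ideal gas ΔU = nCvΔT with Cv = (3/2)R = 12.5 J/(mol·K).
ΔU = 1.00×12.5×(1790−566) = 15200 J.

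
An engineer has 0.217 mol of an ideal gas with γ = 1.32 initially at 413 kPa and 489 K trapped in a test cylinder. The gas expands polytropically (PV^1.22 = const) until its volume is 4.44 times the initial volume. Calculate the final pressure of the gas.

V₁ = nRT₁/P₁ = 0.217×8.314×489/413 = 2.14 L.
Polytropic n=1.22: T₂ = T₁(V₁/V₂)^(n−1) = 489×(0.225)^0.22 = 352 K; P₂ = P₁(V₁/V₂)^n = 67.0 kPa.

67.0 kPa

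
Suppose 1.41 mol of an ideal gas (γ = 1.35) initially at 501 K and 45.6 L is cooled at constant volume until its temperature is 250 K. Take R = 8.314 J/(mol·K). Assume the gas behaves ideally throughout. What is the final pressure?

64.3 kPa

P₁ = nRT₁/V₁ = 1.41×8.314×501/45.6 = 129 kPa.
Isochoric: V stays 45.6 L; P/T = const ⇒ T₂ = 250 K, P₂ = 64.3 kPa.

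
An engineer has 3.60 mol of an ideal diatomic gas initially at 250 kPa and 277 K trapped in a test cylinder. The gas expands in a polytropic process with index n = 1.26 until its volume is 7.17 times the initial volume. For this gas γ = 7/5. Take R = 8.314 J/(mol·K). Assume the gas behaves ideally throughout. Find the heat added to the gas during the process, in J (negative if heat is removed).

4470 J

V₁ = nRT₁/P₁ = 3.60×8.314×277/250 = 33.2 L.
Polytropic n=1.26: T₂ = T₁(V₁/V₂)^(n−1) = 277×(0.139)^0.26 = 166 K; P₂ = P₁(V₁/V₂)^n = 20.9 kPa.
W = (P₁V₁−P₂V₂)/(n−1) = (250×33.2−20.9×238)/0.26 = 12800 J.
ΔU = nCvΔT = 3.60×20.8×(166−277) = -8310 J.
Q = ΔU + W = 4470 J.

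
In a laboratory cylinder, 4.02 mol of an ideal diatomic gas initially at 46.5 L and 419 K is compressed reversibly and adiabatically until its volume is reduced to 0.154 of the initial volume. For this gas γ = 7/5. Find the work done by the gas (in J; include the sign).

-39000 J

P₁ = nRT₁/V₁ = 4.02×8.314×419/46.5 = 301 kPa.
Adiabatic: TV^(γ−1) = const ⇒ T₂ = 419×(6.49)^0.400 = 886 K; PV^γ = const ⇒ P₂ = 4130 kPa.
ΔU = nCvΔT = 4.02×20.8×(886−419) = 39000 J.
Q = 0 for an adiabatic process, so W = −ΔU = -39000 J.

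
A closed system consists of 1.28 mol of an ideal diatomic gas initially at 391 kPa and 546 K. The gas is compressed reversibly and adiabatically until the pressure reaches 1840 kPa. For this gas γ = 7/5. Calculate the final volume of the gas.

4.92 L

V₁ = nRT₁/P₁ = 1.28×8.314×546/391 = 14.9 L.
Adiabatic: T₂/T₁ = (P₂/P₁)^((γ−1)/γ) ⇒ T₂ = 546×(4.71)^0.286 = 850 K; V₂ = 4.92 L.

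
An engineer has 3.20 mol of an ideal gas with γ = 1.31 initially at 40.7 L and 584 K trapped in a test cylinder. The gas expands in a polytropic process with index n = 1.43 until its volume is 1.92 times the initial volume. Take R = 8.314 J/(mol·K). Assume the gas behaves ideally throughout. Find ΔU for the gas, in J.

-12300 J

P₁ = nRT₁/V₁ = 3.20×8.314×584/40.7 = 382 kPa.
Polytropic n=1.43: T₂ = T₁(V₁/V₂)^(n−1) = 584×(0.521)^0.43 = 441 K; P₂ = P₁(V₁/V₂)^n = 150 kPa.
For an ideal gas ΔU = nCvΔT with Cv = R/(γ−1) = 26.8 J/(mol·K).
ΔU = 3.20×26.8×(441−584) = -12300 J.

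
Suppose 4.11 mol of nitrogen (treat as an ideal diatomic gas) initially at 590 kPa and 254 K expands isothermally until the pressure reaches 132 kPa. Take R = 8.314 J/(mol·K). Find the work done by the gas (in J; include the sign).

V₁ = nRT₁/P₁ = 4.11×8.314×254/590 = 14.7 L.
Isothermal: T stays 254 K; PV = const ⇒ V₂ = 65.8 L, P₂ = 132 kPa.
W = nRT ln(V₂/V₁) = 4.11×8.314×254×ln(4.47) = 13000 J.

13000 J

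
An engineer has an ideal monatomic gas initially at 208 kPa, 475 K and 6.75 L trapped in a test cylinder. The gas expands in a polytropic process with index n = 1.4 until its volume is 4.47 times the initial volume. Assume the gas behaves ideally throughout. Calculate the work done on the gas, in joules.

-1580 J

n = P₁V₁/(RT₁) = 208×6.75/(8.314×475) = 0.356 mol.
Polytropic n=1.4: T₂ = T₁(V₁/V₂)^(n−1) = 475×(0.224)^0.40 = 261 K; P₂ = P₁(V₁/V₂)^n = 25.6 kPa.
W = (P₁V₁−P₂V₂)/(n−1) = (208×6.75−25.6×30.2)/0.40 = 1580 J.
Work done on the gas = −W_by = -1580 J.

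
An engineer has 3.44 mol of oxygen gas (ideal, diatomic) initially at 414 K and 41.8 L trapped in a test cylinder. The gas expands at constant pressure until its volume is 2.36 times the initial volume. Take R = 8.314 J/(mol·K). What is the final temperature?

P₁ = nRT₁/V₁ = 3.44×8.314×414/41.8 = 283 kPa.
Isobaric: P stays 283 kPa; V/T = const ⇒ T₂ = 977 K, V₂ = 98.6 L.

977 K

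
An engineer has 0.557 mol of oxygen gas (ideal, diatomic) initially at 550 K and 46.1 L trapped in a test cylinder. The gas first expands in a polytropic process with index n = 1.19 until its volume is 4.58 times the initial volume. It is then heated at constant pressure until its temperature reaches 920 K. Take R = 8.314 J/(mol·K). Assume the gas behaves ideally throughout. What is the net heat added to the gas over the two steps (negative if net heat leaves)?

P₁ = nRT₁/V₁ = 0.557×8.314×550/46.1 = 55.2 kPa.
Step 1 — Polytropic n=1.19: T₂ = T₁(V₁/V₂)^(n−1) = 550×(0.218)^0.19 = 412 K; P₂ = P₁(V₁/V₂)^n = 9.03 kPa.
W = (P₁V₁−P₂V₂)/(n−1) = (55.2×46.1−9.03×211)/0.19 = 3370 J.
ΔU = nCvΔT = 0.557×20.8×(412−550) = -1600 J.
Q = ΔU + W = 1770 J.
State after step 1: P = 9.03 kPa, V = 211 L, T = 412 K.
Step 2 — Isobaric: P stays 9.03 kPa; V/T = const ⇒ T₂ = 920 K, V₂ = 472 L.
W = PΔV = 9.03×(472−211) kPa·L = 2350 J.
ΔU = nCvΔT = 0.557×20.8×(920−412) = 5880 J.
Q = ΔU + W = nCpΔT = 8240 J.
Net over both steps: W = 5720 J, Q = 10000 J, ΔU = 4280 J.

10000 J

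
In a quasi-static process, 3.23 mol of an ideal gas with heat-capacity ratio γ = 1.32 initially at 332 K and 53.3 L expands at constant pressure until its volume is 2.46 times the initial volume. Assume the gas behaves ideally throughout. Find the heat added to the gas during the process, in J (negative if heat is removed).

53700 J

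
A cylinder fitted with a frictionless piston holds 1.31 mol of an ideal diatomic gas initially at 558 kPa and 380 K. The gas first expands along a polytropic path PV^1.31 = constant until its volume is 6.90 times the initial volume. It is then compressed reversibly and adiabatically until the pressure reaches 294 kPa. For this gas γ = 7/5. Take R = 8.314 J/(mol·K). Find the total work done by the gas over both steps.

V₁ = nRT₁/P₁ = 1.31×8.314×380/558 = 7.42 L.
Step 1 — Polytropic n=1.31: T₂ = T₁(V₁/V₂)^(n−1) = 380×(0.145)^0.31 = 209 K; P₂ = P₁(V₁/V₂)^n = 44.4 kPa.
W = (P₁V₁−P₂V₂)/(n−1) = (558×7.42−44.4×51.2)/0.31 = 6010 J.
ΔU = nCvΔT = 1.31×20.8×(209−380) = -4660 J.
Q = ΔU + W = 1350 J.
State after step 1: P = 44.4 kPa, V = 51.2 L, T = 209 K.
Step 2 — Adiabatic: T₂/T₁ = (P₂/P₁)^((γ−1)/γ) ⇒ T₂ = 209×(6.62)^0.286 = 358 K; V₂ = 13.3 L.
ΔU = nCvΔT = 1.31×20.8×(358−209) = 4070 J.
Q = 0 for an adiabatic process, so W = −ΔU = -4070 J.
Net over both steps: W = 1950 J, Q = 1350 J, ΔU = -592 J.

1950 J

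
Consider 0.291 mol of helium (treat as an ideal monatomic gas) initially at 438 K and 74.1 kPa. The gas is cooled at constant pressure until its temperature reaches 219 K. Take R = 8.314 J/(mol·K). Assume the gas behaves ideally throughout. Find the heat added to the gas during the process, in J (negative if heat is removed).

V₁ = nRT₁/P₁ = 0.291×8.314×438/74.1 = 14.3 L.
Isobaric: P stays 74.1 kPa; V/T = const ⇒ T₂ = 219 K, V₂ = 7.15 L.
W = PΔV = 74.1×(7.15−14.3) kPa·L = -530 J.
ΔU = nCvΔT = 0.291×12.5×(219−438) = -795 J.
Q = ΔU + W = nCpΔT = -1320 J.

-1320 J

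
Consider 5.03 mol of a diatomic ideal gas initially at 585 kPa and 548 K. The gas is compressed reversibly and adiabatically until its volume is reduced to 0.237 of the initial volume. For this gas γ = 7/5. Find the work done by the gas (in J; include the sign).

V₁ = nRT₁/P₁ = 5.03×8.314×548/585 = 39.2 L.
Adiabatic: TV^(γ−1) = const ⇒ T₂ = 548×(4.22)^0.400 = 975 K; PV^γ = const ⇒ P₂ = 4390 kPa.
ΔU = nCvΔT = 5.03×20.8×(975−548) = 44600 J.
Q = 0 for an adiabatic process, so W = −ΔU = -44600 J.

-44600 J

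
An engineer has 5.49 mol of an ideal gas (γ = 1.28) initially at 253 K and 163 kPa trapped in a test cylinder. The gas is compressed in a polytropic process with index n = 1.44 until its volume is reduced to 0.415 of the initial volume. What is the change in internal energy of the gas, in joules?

19500 J

V₁ = nRT₁/P₁ = 5.49×8.314×253/163 = 70.8 L.
Polytropic n=1.44: T₂ = T₁(V₁/V₂)^(n−1) = 253×(2.41)^0.44 = 373 K; P₂ = P₁(V₁/V₂)^n = 578 kPa.
For an ideal gas ΔU = nCvΔT with Cv = R/(γ−1) = 29.7 J/(mol·K).
ΔU = 5.49×29.7×(373−253) = 19500 J.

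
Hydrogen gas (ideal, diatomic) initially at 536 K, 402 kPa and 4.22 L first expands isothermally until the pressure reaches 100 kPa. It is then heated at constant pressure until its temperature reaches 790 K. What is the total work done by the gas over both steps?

3160 J

n = P₁V₁/(RT₁) = 402×4.22/(8.314×536) = 0.381 mol.
Step 1 — Isothermal: T stays 536 K; PV = const ⇒ V₂ = 17.0 L, P₂ = 100 kPa.
ΔU = 0 (ideal gas, T constant).
W = nRT ln(V₂/V₁) = 0.381×8.314×536×ln(4.02) = 2360 J.
Q = ΔU + W = 2360 J.
State after step 1: P = 100 kPa, V = 17.0 L, T = 536 K.
Step 2 — Isobaric: P stays 100 kPa; V/T = const ⇒ T₂ = 790 K, V₂ = 25.0 L.
W = PΔV = 100×(25.0−17.0) kPa·L = 804 J.
ΔU = nCvΔT = 0.381×20.8×(790−536) = 2010 J.
Q = ΔU + W = nCpΔT = 2810 J.
Net over both steps: W = 3160 J, Q = 5170 J, ΔU = 2010 J.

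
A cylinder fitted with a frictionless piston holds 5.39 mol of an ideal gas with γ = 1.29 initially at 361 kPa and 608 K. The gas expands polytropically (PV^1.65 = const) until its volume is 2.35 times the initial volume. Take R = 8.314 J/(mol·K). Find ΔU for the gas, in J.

-40000 J

V₁ = nRT₁/P₁ = 5.39×8.314×608/361 = 75.5 L.
Polytropic n=1.65: T₂ = T₁(V₁/V₂)^(n−1) = 608×(0.426)^0.65 = 349 K; P₂ = P₁(V₁/V₂)^n = 88.2 kPa.
For an ideal gas ΔU = nCvΔT with Cv = R/(γ−1) = 28.7 J/(mol·K).
ΔU = 5.39×28.7×(349−608) = -40000 J.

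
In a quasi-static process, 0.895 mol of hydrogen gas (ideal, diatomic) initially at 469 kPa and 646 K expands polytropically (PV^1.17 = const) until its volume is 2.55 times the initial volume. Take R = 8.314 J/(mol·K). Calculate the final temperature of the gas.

551 K

V₁ = nRT₁/P₁ = 0.895×8.314×646/469 = 10.2 L.
Polytropic n=1.17: T₂ = T₁(V₁/V₂)^(n−1) = 646×(0.392)^0.17 = 551 K; P₂ = P₁(V₁/V₂)^n = 157 kPa.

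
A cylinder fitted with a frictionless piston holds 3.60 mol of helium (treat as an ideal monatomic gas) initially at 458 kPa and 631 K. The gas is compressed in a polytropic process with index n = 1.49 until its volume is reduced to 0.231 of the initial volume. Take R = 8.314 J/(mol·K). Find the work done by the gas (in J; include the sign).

-40500 J

V₁ = nRT₁/P₁ = 3.60×8.314×631/458 = 41.2 L.
Polytropic n=1.49: T₂ = T₁(V₁/V₂)^(n−1) = 631×(4.33)^0.49 = 1290 K; P₂ = P₁(V₁/V₂)^n = 4070 kPa.
W = (P₁V₁−P₂V₂)/(n−1) = (458×41.2−4070×9.53)/0.49 = -40500 J.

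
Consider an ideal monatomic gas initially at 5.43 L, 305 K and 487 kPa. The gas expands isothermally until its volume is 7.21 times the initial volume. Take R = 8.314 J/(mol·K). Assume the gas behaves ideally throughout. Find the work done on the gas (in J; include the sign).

n = P₁V₁/(RT₁) = 487×5.43/(8.314×305) = 1.04 mol.
Isothermal: T stays 305 K; PV = const ⇒ V₂ = 39.2 L, P₂ = 67.5 kPa.
W = nRT ln(V₂/V₁) = 1.04×8.314×305×ln(7.21) = 5220 J.
Work done on the gas = −W_by = -5220 J.

-5220 J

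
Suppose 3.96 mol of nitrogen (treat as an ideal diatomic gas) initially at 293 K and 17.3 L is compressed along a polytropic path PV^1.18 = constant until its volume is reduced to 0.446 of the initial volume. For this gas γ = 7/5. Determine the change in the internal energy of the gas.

3770 J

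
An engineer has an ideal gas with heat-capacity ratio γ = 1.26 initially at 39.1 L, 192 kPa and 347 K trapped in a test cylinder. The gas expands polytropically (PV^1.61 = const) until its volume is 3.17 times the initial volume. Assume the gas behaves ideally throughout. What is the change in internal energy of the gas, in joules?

n = P₁V₁/(RT₁) = 192×39.1/(8.314×347) = 2.60 mol.
Polytropic n=1.61: T₂ = T₁(V₁/V₂)^(n−1) = 347×(0.315)^0.61 = 172 K; P₂ = P₁(V₁/V₂)^n = 30.0 kPa.
For an ideal gas ΔU = nCvΔT with Cv = R/(γ−1) = 32.0 J/(mol·K).
ΔU = 2.60×32.0×(172−347) = -14600 J.

-14600 J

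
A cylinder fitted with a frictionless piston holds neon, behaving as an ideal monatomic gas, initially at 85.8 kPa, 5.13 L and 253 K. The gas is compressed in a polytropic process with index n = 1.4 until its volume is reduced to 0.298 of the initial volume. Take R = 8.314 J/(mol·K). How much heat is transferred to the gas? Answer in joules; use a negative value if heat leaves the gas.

n = P₁V₁/(RT₁) = 85.8×5.13/(8.314×253) = 0.209 mol.
Polytropic n=1.4: T₂ = T₁(V₁/V₂)^(n−1) = 253×(3.36)^0.40 = 411 K; P₂ = P₁(V₁/V₂)^n = 467 kPa.
W = (P₁V₁−P₂V₂)/(n−1) = (85.8×5.13−467×1.53)/0.40 = -686 J.
ΔU = nCvΔT = 0.209×12.5×(411−253) = 411 J.
Q = ΔU + W = -274 J.

-274 J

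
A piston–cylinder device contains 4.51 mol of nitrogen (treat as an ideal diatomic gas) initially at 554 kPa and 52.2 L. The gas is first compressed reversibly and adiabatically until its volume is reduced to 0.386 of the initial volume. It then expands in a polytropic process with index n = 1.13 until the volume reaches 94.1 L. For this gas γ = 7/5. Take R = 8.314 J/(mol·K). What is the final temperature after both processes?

T₁ = P₁V₁/(nR) = 554×52.2/(4.51×8.314) = 771 K.
Step 1 — Adiabatic: TV^(γ−1) = const ⇒ T₂ = 771×(2.59)^0.400 = 1130 K; PV^γ = const ⇒ P₂ = 2100 kPa.
ΔU = nCvΔT = 4.51×20.8×(1130−771) = 33500 J.
Q = 0 for an adiabatic process, so W = −ΔU = -33500 J.
State after step 1: P = 2100 kPa, V = 20.1 L, T = 1130 K.
Step 2 — Polytropic n=1.13: T₂ = T₁(V₁/V₂)^(n−1) = 1130×(0.214)^0.13 = 924 K; P₂ = P₁(V₁/V₂)^n = 368 kPa.
W = (P₁V₁−P₂V₂)/(n−1) = (2100×20.1−368×94.1)/0.13 = 59100 J.
ΔU = nCvΔT = 4.51×20.8×(924−1130) = -19200 J.
Q = ΔU + W = 39900 J.
Net over both steps: W = 25600 J, Q = 39900 J, ΔU = 14300 J.

924 K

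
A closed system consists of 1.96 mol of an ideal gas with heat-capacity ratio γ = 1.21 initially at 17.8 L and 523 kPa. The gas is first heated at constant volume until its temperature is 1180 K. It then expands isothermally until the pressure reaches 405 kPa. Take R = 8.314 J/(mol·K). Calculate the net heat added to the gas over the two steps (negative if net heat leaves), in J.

66100 J

T₁ = P₁V₁/(nR) = 523×17.8/(1.96×8.314) = 571 K.
Step 1 — Isochoric: V stays 17.8 L; P/T = const ⇒ T₂ = 1180 K, P₂ = 1080 kPa.
W = 0 (no volume change).
ΔU = nCvΔT = 1.96×39.6×(1180−571) = 47200 J.
Q = ΔU = 47200 J.
State after step 1: P = 1080 kPa, V = 17.8 L, T = 1180 K.
Step 2 — Isothermal: T stays 1180 K; PV = const ⇒ V₂ = 47.5 L, P₂ = 405 kPa.
ΔU = 0 (ideal gas, T constant).
W = nRT ln(V₂/V₁) = 1.96×8.314×1180×ln(2.67) = 18900 J.
Q = ΔU + W = 18900 J.
Net over both steps: W = 18900 J, Q = 66100 J, ΔU = 47200 J.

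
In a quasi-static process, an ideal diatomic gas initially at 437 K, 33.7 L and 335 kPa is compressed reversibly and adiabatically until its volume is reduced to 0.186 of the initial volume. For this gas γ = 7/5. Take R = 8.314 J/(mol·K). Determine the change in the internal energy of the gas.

27100 J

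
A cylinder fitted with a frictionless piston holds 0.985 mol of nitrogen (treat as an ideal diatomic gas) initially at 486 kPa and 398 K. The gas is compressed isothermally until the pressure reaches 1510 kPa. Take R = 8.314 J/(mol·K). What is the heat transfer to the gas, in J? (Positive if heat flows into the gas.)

V₁ = nRT₁/P₁ = 0.985×8.314×398/486 = 6.71 L.
Isothermal: T stays 398 K; PV = const ⇒ V₂ = 2.16 L, P₂ = 1510 kPa.
ΔU = 0 (ideal gas, T constant).
W = nRT ln(V₂/V₁) = 0.985×8.314×398×ln(0.322) = -3690 J.
Q = ΔU + W = -3690 J.

-3690 J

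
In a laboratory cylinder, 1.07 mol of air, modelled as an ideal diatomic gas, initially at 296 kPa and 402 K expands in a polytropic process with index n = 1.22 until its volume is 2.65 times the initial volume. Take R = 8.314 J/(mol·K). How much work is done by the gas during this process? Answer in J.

3140 J

V₁ = nRT₁/P₁ = 1.07×8.314×402/296 = 12.1 L.
Polytropic n=1.22: T₂ = T₁(V₁/V₂)^(n−1) = 402×(0.377)^0.22 = 324 K; P₂ = P₁(V₁/V₂)^n = 90.1 kPa.
W = (P₁V₁−P₂V₂)/(n−1) = (296×12.1−90.1×32.0)/0.22 = 3140 J.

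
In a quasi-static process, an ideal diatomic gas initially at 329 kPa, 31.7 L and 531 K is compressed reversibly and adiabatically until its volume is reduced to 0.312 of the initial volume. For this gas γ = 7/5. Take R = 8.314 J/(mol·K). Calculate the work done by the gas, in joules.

n = P₁V₁/(RT₁) = 329×31.7/(8.314×531) = 2.36 mol.
Adiabatic: TV^(γ−1) = const ⇒ T₂ = 531×(3.21)^0.400 = 846 K; PV^γ = const ⇒ P₂ = 1680 kPa.
ΔU = nCvΔT = 2.36×20.8×(846−531) = 15500 J.
Q = 0 for an adiabatic process, so W = −ΔU = -15500 J.

-15500 J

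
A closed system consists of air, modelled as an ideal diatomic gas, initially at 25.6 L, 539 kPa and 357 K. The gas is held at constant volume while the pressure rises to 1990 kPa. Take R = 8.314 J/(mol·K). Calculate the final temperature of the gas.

Isochoric: V stays 25.6 L; P/T = const ⇒ T₂ = 1320 K, P₂ = 1990 kPa.

1320 K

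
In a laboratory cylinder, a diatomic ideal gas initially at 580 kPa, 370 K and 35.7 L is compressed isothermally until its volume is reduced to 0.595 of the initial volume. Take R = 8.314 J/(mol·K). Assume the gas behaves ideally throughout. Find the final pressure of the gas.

Isothermal: T stays 370 K; PV = const ⇒ V₂ = 21.2 L, P₂ = 975 kPa.

975 kPa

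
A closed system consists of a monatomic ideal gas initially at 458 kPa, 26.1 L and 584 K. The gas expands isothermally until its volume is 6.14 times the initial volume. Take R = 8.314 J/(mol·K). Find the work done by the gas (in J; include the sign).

n = P₁V₁/(RT₁) = 458×26.1/(8.314×584) = 2.46 mol.
Isothermal: T stays 584 K; PV = const ⇒ V₂ = 160 L, P₂ = 74.6 kPa.
W = nRT ln(V₂/V₁) = 2.46×8.314×584×ln(6.14) = 21700 J.

21700 J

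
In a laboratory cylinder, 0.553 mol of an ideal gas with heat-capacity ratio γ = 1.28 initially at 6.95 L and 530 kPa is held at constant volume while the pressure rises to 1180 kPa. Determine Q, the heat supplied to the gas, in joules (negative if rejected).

16100 J

T₁ = P₁V₁/(nR) = 530×6.95/(0.553×8.314) = 801 K.
Isochoric: V stays 6.95 L; P/T = const ⇒ T₂ = 1780 K, P₂ = 1180 kPa.
W = 0 (no volume change).
ΔU = nCvΔT = 0.553×29.7×(1780−801) = 16100 J.
Q = ΔU = 16100 J.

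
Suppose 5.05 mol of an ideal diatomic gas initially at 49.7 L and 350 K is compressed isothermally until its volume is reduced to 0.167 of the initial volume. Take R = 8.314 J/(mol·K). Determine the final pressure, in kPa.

P₁ = nRT₁/V₁ = 5.05×8.314×350/49.7 = 296 kPa.
Isothermal: T stays 350 K; PV = const ⇒ V₂ = 8.30 L, P₂ = 1770 kPa.

1770 kPa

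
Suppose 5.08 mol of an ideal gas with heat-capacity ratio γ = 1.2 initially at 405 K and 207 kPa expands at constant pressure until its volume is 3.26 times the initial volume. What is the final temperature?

1320 K

V₁ = nRT₁/P₁ = 5.08×8.314×405/207 = 82.6 L.
Isobaric: P stays 207 kPa; V/T = const ⇒ T₂ = 1320 K, V₂ = 269 L.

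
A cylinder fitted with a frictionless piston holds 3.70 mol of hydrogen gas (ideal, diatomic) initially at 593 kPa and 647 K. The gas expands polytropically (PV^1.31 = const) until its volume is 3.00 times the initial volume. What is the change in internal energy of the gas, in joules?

-14400 J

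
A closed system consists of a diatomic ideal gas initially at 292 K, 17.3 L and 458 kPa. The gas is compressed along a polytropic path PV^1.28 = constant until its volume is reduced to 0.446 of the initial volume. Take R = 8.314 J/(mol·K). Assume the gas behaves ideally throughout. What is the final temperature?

Polytropic n=1.28: T₂ = T₁(V₁/V₂)^(n−1) = 292×(2.24)^0.28 = 366 K; P₂ = P₁(V₁/V₂)^n = 1290 kPa.

366 K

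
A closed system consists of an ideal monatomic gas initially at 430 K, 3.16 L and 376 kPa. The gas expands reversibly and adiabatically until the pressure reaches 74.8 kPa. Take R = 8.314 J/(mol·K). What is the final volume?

Adiabatic: T₂/T₁ = (P₂/P₁)^((γ−1)/γ) ⇒ T₂ = 430×(0.199)^0.400 = 225 K; V₂ = 8.33 L.

8.33 L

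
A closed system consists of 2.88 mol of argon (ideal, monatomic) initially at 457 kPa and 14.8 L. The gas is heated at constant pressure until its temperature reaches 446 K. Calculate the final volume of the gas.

T₁ = P₁V₁/(nR) = 457×14.8/(2.88×8.314) = 282 K.
Isobaric: P stays 457 kPa; V/T = const ⇒ T₂ = 446 K, V₂ = 23.4 L.

23.4 L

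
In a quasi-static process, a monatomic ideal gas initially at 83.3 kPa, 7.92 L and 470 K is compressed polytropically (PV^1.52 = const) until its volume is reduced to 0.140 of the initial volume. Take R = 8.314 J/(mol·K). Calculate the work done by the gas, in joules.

n = P₁V₁/(RT₁) = 83.3×7.92/(8.314×470) = 0.169 mol.
Polytropic n=1.52: T₂ = T₁(V₁/V₂)^(n−1) = 470×(7.14)^0.52 = 1310 K; P₂ = P₁(V₁/V₂)^n = 1650 kPa.
W = (P₁V₁−P₂V₂)/(n−1) = (83.3×7.92−1650×1.11)/0.52 = -2260 J.

-2260 J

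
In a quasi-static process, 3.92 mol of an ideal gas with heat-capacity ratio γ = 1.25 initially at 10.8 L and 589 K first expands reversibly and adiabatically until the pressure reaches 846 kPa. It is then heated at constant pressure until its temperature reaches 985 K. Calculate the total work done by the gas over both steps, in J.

P₁ = nRT₁/V₁ = 3.92×8.314×589/10.8 = 1780 kPa.
Step 1 — Adiabatic: T₂/T₁ = (P₂/P₁)^((γ−1)/γ) ⇒ T₂ = 589×(0.476)^0.200 = 508 K; V₂ = 19.6 L.
ΔU = nCvΔT = 3.92×33.3×(508−589) = -10600 J.
Q = 0 for an adiabatic process, so W = −ΔU = 10600 J.
State after step 1: P = 846 kPa, V = 19.6 L, T = 508 K.
Step 2 — Isobaric: P stays 846 kPa; V/T = const ⇒ T₂ = 985 K, V₂ = 37.9 L.
W = PΔV = 846×(37.9−19.6) kPa·L = 15600 J.
ΔU = nCvΔT = 3.92×33.3×(985−508) = 62200 J.
Q = ΔU + W = nCpΔT = 77800 J.
Net over both steps: W = 26100 J, Q = 77800 J, ΔU = 51600 J.

26100 J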